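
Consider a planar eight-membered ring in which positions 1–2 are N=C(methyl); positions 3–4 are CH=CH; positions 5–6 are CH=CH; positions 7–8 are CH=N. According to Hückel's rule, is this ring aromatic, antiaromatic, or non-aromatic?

Antiaromatic

Check conjugation: each doubly-bonded ring atom is sp² with one p-orbital electron; each sp² =N– keeps its lone pair in-plane and puts one electron into the π system — every position has a p orbital, so the cyclic π system is continuous.
Counting π electrons: 4 × 2 = 8 from the 4 double-bond units.
With 8 = 4·2 π electrons, Hückel's rule classifies the planar ring as antiaromatic.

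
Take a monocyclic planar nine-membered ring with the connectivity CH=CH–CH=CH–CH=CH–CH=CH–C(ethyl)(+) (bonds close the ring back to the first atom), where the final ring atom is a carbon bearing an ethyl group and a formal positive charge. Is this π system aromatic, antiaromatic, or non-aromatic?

Antiaromatic

All ring atoms are sp² and supply a p orbital to the ring (every atom in a ring double bond is sp² and brings one electron to the p orbital; the carbocation has an empty p orbital); the conjugation is uninterrupted.
Counting π electrons: 4 × 2 = 8 from the double-bond units + 0 from the C(ethyl)(+) atom = 8.
With 8 = 4·2 π electrons, Hückel's rule classifies the planar ring as antiaromatic.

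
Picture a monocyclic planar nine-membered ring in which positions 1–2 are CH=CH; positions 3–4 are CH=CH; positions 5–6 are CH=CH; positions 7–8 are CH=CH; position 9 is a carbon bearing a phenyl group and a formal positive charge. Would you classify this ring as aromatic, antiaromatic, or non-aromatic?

Every ring atom contributes a p orbital perpendicular to the ring (the double-bond atoms are sp², each contributing one p electron; the carbocation has an empty p orbital), so the π system is cyclic and fully conjugated.
Adding the contributions, 4 × 2 = 8 from the double-bond units + 0 from the C(phenyl)(+) atom = 8.
8 = 4(2); a planar, fully conjugated 4n system is antiaromatic.

Antiaromatic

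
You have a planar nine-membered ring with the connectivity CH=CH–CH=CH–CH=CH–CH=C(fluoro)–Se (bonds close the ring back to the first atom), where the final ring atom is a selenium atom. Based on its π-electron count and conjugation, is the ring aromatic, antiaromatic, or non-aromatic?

Aromatic

Every ring atom contributes a p orbital perpendicular to the ring (the double-bond atoms are sp², each contributing one p electron; the selenium donates one lone pair from its p orbital), so the π system is cyclic and fully conjugated.
π-electron count: 4 × 2 = 8 from the double-bond units + 2 from the Se atom = 10.
With 10 π electrons (n = 2), the Hückel 4n+2 condition holds.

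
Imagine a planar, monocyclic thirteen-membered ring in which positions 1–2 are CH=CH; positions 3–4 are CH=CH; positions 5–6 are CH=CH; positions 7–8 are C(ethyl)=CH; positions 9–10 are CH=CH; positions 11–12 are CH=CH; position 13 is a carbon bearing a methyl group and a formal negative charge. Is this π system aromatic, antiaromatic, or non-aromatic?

Aromatic

All ring atoms are sp² and supply a p orbital to the ring (each doubly-bonded ring atom is sp² with one p-orbital electron; the carbanion's lone pair occupies the p orbital); the conjugation is uninterrupted.
Counting π electrons: 6 × 2 = 12 from the double-bond units + 2 from the C(methyl)(-) atom = 14.
With 14 π electrons (n = 3), the Hückel 4n+2 condition holds.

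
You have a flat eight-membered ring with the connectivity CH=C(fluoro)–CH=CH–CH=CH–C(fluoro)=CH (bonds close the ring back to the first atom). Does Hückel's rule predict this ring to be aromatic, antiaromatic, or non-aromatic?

Antiaromatic

Every ring atom contributes a p orbital perpendicular to the ring (the double-bond atoms are sp², each contributing one p electron), so the π system is cyclic and fully conjugated.
Adding the contributions, 4 × 2 = 8 from the 4 double-bond units.
8 is a 4n count (n = 2), so the planar conjugated ring is antiaromatic.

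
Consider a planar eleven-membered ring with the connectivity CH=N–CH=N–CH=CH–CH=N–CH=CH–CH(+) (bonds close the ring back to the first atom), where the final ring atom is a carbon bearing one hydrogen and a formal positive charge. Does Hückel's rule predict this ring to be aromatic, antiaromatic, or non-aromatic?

Aromatic

Every ring atom contributes a p orbital perpendicular to the ring (each doubly-bonded ring atom is sp² with one p-orbital electron; each sp² =N– keeps its lone pair in-plane and puts one electron into the π system; the carbocation has an empty p orbital), so the π system is cyclic and fully conjugated.
Counting π electrons: 5 × 2 = 10 from the double-bond units + 0 from the CH(+) atom = 10.
Since 10 = 4·2 + 2, the ring meets the 4n+2 criterion.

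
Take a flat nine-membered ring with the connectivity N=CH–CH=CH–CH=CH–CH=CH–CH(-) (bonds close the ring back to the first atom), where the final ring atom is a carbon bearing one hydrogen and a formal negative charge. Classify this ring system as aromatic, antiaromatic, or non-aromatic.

The p orbitals form a continuous loop: each doubly-bonded ring atom is sp² with one p-orbital electron; each sp² =N– keeps its lone pair in-plane and puts one electron into the π system; the carbanion's lone pair occupies the p orbital. The ring is fully conjugated.
Counting π electrons: 4 × 2 = 8 from the double-bond units + 2 from the CH(-) atom = 10.
Since 10 = 4·2 + 2, the ring meets the 4n+2 criterion.

Aromatic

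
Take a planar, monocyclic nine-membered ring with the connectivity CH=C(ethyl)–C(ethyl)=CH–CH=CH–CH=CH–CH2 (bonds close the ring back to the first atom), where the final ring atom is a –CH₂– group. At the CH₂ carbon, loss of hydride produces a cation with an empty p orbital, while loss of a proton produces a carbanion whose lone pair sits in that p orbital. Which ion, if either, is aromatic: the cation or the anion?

Both ions have a continuous loop of p orbitals — each ring atom is sp².
Cation: 4 × 2 + 0 = 8 π electrons → 4(2), antiaromatic.
Anion: 4 × 2 + 2 = 10 π electrons → 4(2)+2, aromatic.

The anion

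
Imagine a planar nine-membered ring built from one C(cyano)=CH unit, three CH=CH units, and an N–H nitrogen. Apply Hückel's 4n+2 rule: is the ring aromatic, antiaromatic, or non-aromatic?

Check conjugation: every atom in a ring double bond is sp² and brings one electron to the p orbital; the pyrrole-type nitrogen donates its lone pair from the p orbital — every position has a p orbital, so the cyclic π system is continuous.
π-electron count: 4 × 2 = 8 from the double-bond units + 2 from the NH atom = 10.
With 10 π electrons (n = 2), the Hückel 4n+2 condition holds.

Aromatic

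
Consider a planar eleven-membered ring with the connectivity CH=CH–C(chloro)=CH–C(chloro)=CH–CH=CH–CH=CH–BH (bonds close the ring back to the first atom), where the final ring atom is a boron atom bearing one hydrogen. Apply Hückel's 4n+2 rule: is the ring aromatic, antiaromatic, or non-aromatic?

Aromatic

Every ring atom contributes a p orbital perpendicular to the ring (every atom in a ring double bond is sp² and brings one electron to the p orbital; the boron has an empty p orbital), so the π system is cyclic and fully conjugated.
Adding the contributions, 5 × 2 = 10 from the double-bond units + 0 from the BH atom = 10.
10 = 4(2) + 2, which satisfies Hückel's 4n+2 rule.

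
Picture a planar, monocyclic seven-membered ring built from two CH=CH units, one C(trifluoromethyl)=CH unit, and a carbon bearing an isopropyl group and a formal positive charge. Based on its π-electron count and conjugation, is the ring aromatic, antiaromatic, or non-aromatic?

Check conjugation: each doubly-bonded ring atom is sp² with one p-orbital electron; the carbocation has an empty p orbital — every position has a p orbital, so the cyclic π system is continuous.
Tallying contributions gives 3 × 2 = 6 from the double-bond units + 0 from the C(isopropyl)(+) atom = 6.
That gives a 4n+2 count (6, n = 1).

Aromatic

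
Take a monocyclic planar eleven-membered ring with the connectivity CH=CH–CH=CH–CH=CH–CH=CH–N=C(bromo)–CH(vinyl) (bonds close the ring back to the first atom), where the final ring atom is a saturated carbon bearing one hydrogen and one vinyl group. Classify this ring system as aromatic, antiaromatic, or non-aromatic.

Non-aromatic

The CH(vinyl) carbon is saturated: that saturated carbon is sp³ and has no p orbital in the ring π system. Conjugation is not continuous around the ring.
Broken conjugation rules out both aromaticity and antiaromaticity.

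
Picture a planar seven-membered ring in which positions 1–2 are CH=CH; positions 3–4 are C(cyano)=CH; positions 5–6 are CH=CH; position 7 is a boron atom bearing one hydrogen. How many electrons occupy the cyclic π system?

Check conjugation: every atom in a ring double bond is sp² and brings one electron to the p orbital; the boron has an empty p orbital — every position has a p orbital, so the cyclic π system is continuous.
Tallying contributions gives 3 × 2 = 6 from the double-bond units + 0 from the BH atom = 6.

6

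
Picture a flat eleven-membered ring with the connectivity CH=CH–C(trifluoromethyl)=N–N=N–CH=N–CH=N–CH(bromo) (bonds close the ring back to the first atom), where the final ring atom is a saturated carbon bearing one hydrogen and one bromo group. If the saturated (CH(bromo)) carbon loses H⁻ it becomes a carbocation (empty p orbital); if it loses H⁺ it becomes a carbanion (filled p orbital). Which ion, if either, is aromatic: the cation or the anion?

The cation

In either ion the ring is fully conjugated: every atom, including the new sp² carbon, supplies a p orbital.
Cation: 5 × 2 + 0 = 10 π electrons → 4(2)+2, aromatic.
Anion: 5 × 2 + 2 = 12 π electrons → 4(3), antiaromatic.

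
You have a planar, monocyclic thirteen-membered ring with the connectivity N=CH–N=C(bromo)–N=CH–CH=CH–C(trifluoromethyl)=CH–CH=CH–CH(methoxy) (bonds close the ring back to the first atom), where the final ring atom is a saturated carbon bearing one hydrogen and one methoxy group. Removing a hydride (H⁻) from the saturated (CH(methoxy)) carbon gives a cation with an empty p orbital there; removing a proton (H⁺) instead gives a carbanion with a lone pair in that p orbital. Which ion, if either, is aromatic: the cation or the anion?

The anion

Once that carbon is sp², every ring atom has a p orbital and both ions are fully conjugated.
Cation: 6 × 2 + 0 = 12 π electrons → 4(3), antiaromatic.
Anion: 6 × 2 + 2 = 14 π electrons → 4(3)+2, aromatic.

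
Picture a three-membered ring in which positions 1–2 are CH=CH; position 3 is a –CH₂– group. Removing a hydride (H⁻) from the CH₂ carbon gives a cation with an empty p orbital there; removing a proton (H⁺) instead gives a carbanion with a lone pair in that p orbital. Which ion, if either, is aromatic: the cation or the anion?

In either ion the ring is fully conjugated: every atom, including the new sp² carbon, supplies a p orbital.
Cation: 1 × 2 + 0 = 2 π electrons → 4(0)+2, aromatic.
Anion: 1 × 2 + 2 = 4 π electrons → 4(1), antiaromatic.

The cation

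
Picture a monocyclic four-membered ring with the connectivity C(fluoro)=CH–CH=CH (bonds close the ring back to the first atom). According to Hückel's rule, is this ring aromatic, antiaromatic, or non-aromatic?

Antiaromatic

All ring atoms are sp² and supply a p orbital to the ring (the double-bond atoms are sp², each contributing one p electron); the conjugation is uninterrupted.
Adding the contributions, 2 × 2 = 4 from the 2 double-bond units.
With 4 = 4·1 π electrons, Hückel's rule classifies the planar ring as antiaromatic.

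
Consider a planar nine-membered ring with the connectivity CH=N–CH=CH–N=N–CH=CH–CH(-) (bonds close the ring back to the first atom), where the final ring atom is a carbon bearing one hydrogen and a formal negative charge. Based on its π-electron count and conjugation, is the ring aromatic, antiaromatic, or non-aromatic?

Aromatic

The p orbitals form a continuous loop: the double-bond atoms are sp², each contributing one p electron; each sp² =N– keeps its lone pair in-plane and puts one electron into the π system; the carbanion's lone pair occupies the p orbital. The ring is fully conjugated.
Tallying contributions gives 4 × 2 = 8 from the double-bond units + 2 from the CH(-) atom = 10.
That gives a 4n+2 count (10, n = 2).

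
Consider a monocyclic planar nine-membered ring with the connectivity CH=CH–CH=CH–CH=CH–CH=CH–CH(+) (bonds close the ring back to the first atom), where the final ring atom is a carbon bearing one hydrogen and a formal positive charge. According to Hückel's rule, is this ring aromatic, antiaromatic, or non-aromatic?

Antiaromatic

Every ring atom contributes a p orbital perpendicular to the ring (each doubly-bonded ring atom is sp² with one p-orbital electron; the carbocation has an empty p orbital), so the π system is cyclic and fully conjugated.
Tallying contributions gives 4 × 2 = 8 from the double-bond units + 0 from the CH(+) atom = 8.
A 4n π count (8, n = 2) in a planar conjugated ring means antiaromatic.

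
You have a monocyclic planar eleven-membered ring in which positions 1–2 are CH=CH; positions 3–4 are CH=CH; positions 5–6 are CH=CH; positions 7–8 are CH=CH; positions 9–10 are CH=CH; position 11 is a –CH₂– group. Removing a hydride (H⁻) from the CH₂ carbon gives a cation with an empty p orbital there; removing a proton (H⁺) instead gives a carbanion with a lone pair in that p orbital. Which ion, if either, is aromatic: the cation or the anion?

In both ions every ring atom is sp² and contributes a p orbital, so both rings are fully conjugated.
Cation: 5 × 2 + 0 = 10 π electrons → 4(2)+2, aromatic.
Anion: 5 × 2 + 2 = 12 π electrons → 4(3), antiaromatic.

The cation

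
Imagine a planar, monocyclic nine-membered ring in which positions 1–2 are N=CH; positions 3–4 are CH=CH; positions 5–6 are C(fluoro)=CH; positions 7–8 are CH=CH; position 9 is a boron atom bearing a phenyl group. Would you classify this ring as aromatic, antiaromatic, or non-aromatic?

All ring atoms are sp² and supply a p orbital to the ring (each doubly-bonded ring atom is sp² with one p-orbital electron; each =N– nitrogen is pyridine-type (lone pair in the sp² plane, one electron in the p orbital); the boron has an empty p orbital); the conjugation is uninterrupted.
Counting π electrons: 4 × 2 = 8 from the double-bond units + 0 from the B(phenyl) atom = 8.
A 4n π count (8, n = 2) in a planar conjugated ring means antiaromatic.

Antiaromatic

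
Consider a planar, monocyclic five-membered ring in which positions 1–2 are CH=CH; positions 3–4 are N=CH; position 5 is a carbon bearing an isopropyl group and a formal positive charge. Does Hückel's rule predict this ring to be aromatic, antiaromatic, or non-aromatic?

Every ring atom contributes a p orbital perpendicular to the ring (the double-bond atoms are sp², each contributing one p electron; each sp² =N– keeps its lone pair in-plane and puts one electron into the π system; the carbocation has an empty p orbital), so the π system is cyclic and fully conjugated.
Adding the contributions, 2 × 2 = 4 from the double-bond units + 0 from the C(isopropyl)(+) atom = 4.
A 4n π count (4, n = 1) in a planar conjugated ring means antiaromatic.

Antiaromatic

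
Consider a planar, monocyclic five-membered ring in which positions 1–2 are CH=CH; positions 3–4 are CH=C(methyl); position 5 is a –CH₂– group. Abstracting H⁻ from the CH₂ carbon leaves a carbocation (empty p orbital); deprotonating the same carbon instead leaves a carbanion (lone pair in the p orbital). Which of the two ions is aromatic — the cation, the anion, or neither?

The anion

In either ion the ring is fully conjugated: every atom, including the new sp² carbon, supplies a p orbital.
Cation: 2 × 2 + 0 = 4 π electrons → 4(1), antiaromatic.
Anion: 2 × 2 + 2 = 6 π electrons → 4(1)+2, aromatic.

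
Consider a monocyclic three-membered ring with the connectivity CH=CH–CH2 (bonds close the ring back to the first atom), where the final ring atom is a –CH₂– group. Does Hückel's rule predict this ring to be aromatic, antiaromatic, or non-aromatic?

Non-aromatic

The CH2 carbon is saturated: the tetrahedral CH₂ carbon is sp³ and has no p orbital in the ring π system. Conjugation is not continuous around the ring.
Without a continuous loop of overlapping p orbitals the Hückel electron count never comes into play.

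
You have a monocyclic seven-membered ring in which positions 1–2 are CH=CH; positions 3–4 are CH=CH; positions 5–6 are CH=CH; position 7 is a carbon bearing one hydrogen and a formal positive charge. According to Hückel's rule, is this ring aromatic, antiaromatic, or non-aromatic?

Every ring atom contributes a p orbital perpendicular to the ring (every atom in a ring double bond is sp² and brings one electron to the p orbital; the carbocation has an empty p orbital), so the π system is cyclic and fully conjugated.
Adding the contributions, 3 × 2 = 6 from the double-bond units + 0 from the CH(+) atom = 6.
6 = 4(1) + 2, which satisfies Hückel's 4n+2 rule.
(This ring is the tropylium cation.)

Aromatic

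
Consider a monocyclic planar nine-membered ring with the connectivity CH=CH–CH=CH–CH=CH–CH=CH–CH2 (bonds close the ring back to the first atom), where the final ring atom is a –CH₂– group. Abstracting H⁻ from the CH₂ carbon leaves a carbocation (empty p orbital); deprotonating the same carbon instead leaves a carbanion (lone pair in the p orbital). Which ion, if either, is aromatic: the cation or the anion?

The anion

In both ions every ring atom is sp² and contributes a p orbital, so both rings are fully conjugated.
Cation: 4 × 2 + 0 = 8 π electrons → 4(2), antiaromatic.
Anion: 4 × 2 + 2 = 10 π electrons → 4(2)+2, aromatic.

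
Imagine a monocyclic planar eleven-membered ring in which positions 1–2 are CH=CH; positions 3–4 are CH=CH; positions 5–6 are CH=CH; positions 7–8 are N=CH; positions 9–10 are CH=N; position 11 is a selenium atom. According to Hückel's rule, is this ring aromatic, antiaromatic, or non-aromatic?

Antiaromatic

All ring atoms are sp² and supply a p orbital to the ring (every atom in a ring double bond is sp² and brings one electron to the p orbital; each =N– nitrogen is pyridine-type (lone pair in the sp² plane, one electron in the p orbital); the selenium donates one lone pair from its p orbital); the conjugation is uninterrupted.
Counting π electrons: 5 × 2 = 10 from the double-bond units + 2 from the Se atom = 12.
A 4n π count (12, n = 3) in a planar conjugated ring means antiaromatic.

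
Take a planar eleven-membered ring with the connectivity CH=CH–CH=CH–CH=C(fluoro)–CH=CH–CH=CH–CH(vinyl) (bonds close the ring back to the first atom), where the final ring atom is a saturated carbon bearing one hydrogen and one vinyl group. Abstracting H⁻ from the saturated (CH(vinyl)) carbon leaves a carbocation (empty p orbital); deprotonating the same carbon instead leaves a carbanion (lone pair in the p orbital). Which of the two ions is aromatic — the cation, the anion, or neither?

The cation

In both ions every ring atom is sp² and contributes a p orbital, so both rings are fully conjugated.
Cation: 5 × 2 + 0 = 10 π electrons → 4(2)+2, aromatic.
Anion: 5 × 2 + 2 = 12 π electrons → 4(3), antiaromatic.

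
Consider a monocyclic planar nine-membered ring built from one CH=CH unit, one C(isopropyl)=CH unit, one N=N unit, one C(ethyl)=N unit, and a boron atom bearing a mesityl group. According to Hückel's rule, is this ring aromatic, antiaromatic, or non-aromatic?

Antiaromatic

The p orbitals form a continuous loop: each doubly-bonded ring atom is sp² with one p-orbital electron; each =N– nitrogen is pyridine-type (lone pair in the sp² plane, one electron in the p orbital); the boron has an empty p orbital. The ring is fully conjugated.
Counting π electrons: 4 × 2 = 8 from the double-bond units + 0 from the B(mesityl) atom = 8.
8 = 4(2); a planar, fully conjugated 4n system is antiaromatic.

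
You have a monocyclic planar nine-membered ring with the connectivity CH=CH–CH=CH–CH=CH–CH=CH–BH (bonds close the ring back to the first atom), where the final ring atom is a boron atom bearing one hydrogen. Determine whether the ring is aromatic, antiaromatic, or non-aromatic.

Antiaromatic

All ring atoms are sp² and supply a p orbital to the ring (each doubly-bonded ring atom is sp² with one p-orbital electron; the boron has an empty p orbital); the conjugation is uninterrupted.
Tallying contributions gives 4 × 2 = 8 from the double-bond units + 0 from the BH atom = 8.
8 is a 4n count (n = 2), so the planar conjugated ring is antiaromatic.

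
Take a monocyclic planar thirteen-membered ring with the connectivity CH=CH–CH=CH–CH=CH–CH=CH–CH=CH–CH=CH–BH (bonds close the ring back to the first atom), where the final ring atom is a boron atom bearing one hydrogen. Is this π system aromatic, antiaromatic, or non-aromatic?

Antiaromatic

Every ring atom contributes a p orbital perpendicular to the ring (every atom in a ring double bond is sp² and brings one electron to the p orbital; the boron has an empty p orbital), so the π system is cyclic and fully conjugated.
π-electron count: 6 × 2 = 12 from the double-bond units + 0 from the BH atom = 12.
12 is a 4n count (n = 3), so the planar conjugated ring is antiaromatic.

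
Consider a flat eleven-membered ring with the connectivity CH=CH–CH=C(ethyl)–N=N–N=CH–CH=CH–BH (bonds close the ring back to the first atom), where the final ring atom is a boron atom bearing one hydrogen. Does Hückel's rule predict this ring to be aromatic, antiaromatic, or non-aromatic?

Every ring atom contributes a p orbital perpendicular to the ring (every atom in a ring double bond is sp² and brings one electron to the p orbital; the doubly-bonded nitrogens are pyridine-type — their lone pairs lie in the ring plane, leaving one electron in the p orbital; the boron has an empty p orbital), so the π system is cyclic and fully conjugated.
Adding the contributions, 5 × 2 = 10 from the double-bond units + 0 from the BH atom = 10.
That gives a 4n+2 count (10, n = 2).

Aromatic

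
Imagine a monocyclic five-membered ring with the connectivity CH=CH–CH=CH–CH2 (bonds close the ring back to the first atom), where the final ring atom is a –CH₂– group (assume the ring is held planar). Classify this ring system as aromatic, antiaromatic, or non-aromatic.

The CH2 position has four σ bonds — the tetrahedral CH₂ carbon is sp³ and has no p orbital in the ring π system — so the cyclic conjugation is interrupted.
Without a continuous loop of overlapping p orbitals the Hückel electron count never comes into play.

Non-aromatic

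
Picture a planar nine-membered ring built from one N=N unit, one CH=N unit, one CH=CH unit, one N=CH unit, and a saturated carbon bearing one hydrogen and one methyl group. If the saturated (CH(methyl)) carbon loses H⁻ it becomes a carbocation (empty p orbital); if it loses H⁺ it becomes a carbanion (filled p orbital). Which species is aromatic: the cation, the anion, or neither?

The anion

In both ions every ring atom is sp² and contributes a p orbital, so both rings are fully conjugated.
Cation: 4 × 2 + 0 = 8 π electrons → 4(2), antiaromatic.
Anion: 4 × 2 + 2 = 10 π electrons → 4(2)+2, aromatic.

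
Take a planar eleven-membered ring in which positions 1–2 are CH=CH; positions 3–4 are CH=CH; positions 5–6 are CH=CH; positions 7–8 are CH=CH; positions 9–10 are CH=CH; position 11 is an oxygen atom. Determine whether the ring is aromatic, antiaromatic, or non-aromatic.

Antiaromatic

The p orbitals form a continuous loop: every atom in a ring double bond is sp² and brings one electron to the p orbital; the oxygen donates one lone pair from its p orbital. The ring is fully conjugated.
Adding the contributions, 5 × 2 = 10 from the double-bond units + 2 from the O atom = 12.
A 4n π count (12, n = 3) in a planar conjugated ring means antiaromatic.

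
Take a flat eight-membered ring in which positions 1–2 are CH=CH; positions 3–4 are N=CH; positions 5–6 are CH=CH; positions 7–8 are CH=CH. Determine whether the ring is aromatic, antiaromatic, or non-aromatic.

Every ring atom contributes a p orbital perpendicular to the ring (every atom in a ring double bond is sp² and brings one electron to the p orbital; the doubly-bonded nitrogens are pyridine-type — their lone pairs lie in the ring plane, leaving one electron in the p orbital), so the π system is cyclic and fully conjugated.
π-electron count: 4 × 2 = 8 from the 4 double-bond units.
A 4n π count (8, n = 2) in a planar conjugated ring means antiaromatic.

Antiaromatic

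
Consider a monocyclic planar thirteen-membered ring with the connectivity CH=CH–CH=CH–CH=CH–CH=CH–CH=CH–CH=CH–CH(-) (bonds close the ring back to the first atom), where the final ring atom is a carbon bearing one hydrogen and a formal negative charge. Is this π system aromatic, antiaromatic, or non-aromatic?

Aromatic

Check conjugation: every atom in a ring double bond is sp² and brings one electron to the p orbital; the carbanion's lone pair occupies the p orbital — every position has a p orbital, so the cyclic π system is continuous.
Counting π electrons: 6 × 2 = 12 from the double-bond units + 2 from the CH(-) atom = 14.
14 = 4(3) + 2, which satisfies Hückel's 4n+2 rule.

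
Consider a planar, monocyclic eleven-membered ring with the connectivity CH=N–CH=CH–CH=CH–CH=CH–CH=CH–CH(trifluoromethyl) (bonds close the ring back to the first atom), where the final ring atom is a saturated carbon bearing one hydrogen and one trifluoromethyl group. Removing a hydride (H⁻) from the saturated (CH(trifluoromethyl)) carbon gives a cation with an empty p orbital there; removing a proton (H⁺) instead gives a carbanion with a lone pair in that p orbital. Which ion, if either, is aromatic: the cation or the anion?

The cation

In both ions every ring atom is sp² and contributes a p orbital, so both rings are fully conjugated.
Cation: 5 × 2 + 0 = 10 π electrons → 4(2)+2, aromatic.
Anion: 5 × 2 + 2 = 12 π electrons → 4(3), antiaromatic.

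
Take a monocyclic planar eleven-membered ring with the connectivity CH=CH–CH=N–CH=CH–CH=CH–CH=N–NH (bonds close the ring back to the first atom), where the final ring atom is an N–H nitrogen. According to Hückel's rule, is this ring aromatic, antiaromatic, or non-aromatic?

All ring atoms are sp² and supply a p orbital to the ring (every atom in a ring double bond is sp² and brings one electron to the p orbital; each =N– nitrogen is pyridine-type (lone pair in the sp² plane, one electron in the p orbital); the pyrrole-type nitrogen donates its lone pair from the p orbital); the conjugation is uninterrupted.
Tallying contributions gives 5 × 2 = 10 from the double-bond units + 2 from the NH atom = 12.
With 12 = 4·3 π electrons, Hückel's rule classifies the planar ring as antiaromatic.

Antiaromatic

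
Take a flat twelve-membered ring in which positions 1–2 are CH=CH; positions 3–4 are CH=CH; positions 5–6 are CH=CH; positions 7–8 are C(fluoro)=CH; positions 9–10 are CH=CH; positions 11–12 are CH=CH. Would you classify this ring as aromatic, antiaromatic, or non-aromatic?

Every ring atom contributes a p orbital perpendicular to the ring (every atom in a ring double bond is sp² and brings one electron to the p orbital), so the π system is cyclic and fully conjugated.
Adding the contributions, 6 × 2 = 12 from the 6 double-bond units.
12 = 4(3); a planar, fully conjugated 4n system is antiaromatic.

Antiaromatic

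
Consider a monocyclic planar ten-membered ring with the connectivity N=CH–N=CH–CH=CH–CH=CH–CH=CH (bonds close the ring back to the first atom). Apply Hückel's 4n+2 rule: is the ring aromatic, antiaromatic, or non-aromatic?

Aromatic

All ring atoms are sp² and supply a p orbital to the ring (each doubly-bonded ring atom is sp² with one p-orbital electron; the doubly-bonded nitrogens are pyridine-type — their lone pairs lie in the ring plane, leaving one electron in the p orbital); the conjugation is uninterrupted.
Counting π electrons: 5 × 2 = 10 from the 5 double-bond units.
Since 10 = 4·2 + 2, the ring meets the 4n+2 criterion.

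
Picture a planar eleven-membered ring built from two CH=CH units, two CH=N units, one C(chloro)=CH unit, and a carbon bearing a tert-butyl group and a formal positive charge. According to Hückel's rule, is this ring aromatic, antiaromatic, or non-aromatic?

The p orbitals form a continuous loop: each doubly-bonded ring atom is sp² with one p-orbital electron; the doubly-bonded nitrogens are pyridine-type — their lone pairs lie in the ring plane, leaving one electron in the p orbital; the carbocation has an empty p orbital. The ring is fully conjugated.
Tallying contributions gives 5 × 2 = 10 from the double-bond units + 0 from the C(tert-butyl)(+) atom = 10.
10 = 4(2) + 2, which satisfies Hückel's 4n+2 rule.

Aromatic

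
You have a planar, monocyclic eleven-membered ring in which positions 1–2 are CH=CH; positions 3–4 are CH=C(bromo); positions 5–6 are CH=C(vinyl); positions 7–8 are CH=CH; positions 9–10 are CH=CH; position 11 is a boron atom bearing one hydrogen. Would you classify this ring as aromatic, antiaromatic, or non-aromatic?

The p orbitals form a continuous loop: each doubly-bonded ring atom is sp² with one p-orbital electron; the boron has an empty p orbital. The ring is fully conjugated.
π-electron count: 5 × 2 = 10 from the double-bond units + 0 from the BH atom = 10.
10 = 4(2) + 2, which satisfies Hückel's 4n+2 rule.

Aromatic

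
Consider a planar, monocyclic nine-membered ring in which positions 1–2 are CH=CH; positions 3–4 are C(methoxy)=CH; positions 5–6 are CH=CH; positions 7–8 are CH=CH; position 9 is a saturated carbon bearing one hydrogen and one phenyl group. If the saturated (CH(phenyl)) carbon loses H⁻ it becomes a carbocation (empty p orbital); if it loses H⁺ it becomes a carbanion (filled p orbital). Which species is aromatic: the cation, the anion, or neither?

Both ions have a continuous loop of p orbitals — each ring atom is sp².
Cation: 4 × 2 + 0 = 8 π electrons → 4(2), antiaromatic.
Anion: 4 × 2 + 2 = 10 π electrons → 4(2)+2, aromatic.

The anion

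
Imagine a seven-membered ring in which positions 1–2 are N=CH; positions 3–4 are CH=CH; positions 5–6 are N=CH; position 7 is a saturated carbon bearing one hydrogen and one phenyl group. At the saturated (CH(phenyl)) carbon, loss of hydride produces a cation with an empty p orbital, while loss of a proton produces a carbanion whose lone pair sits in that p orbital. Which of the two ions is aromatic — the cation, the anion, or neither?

In either ion the ring is fully conjugated: every atom, including the new sp² carbon, supplies a p orbital.
Cation: 3 × 2 + 0 = 6 π electrons → 4(1)+2, aromatic.
Anion: 3 × 2 + 2 = 8 π electrons → 4(2), antiaromatic.

The cation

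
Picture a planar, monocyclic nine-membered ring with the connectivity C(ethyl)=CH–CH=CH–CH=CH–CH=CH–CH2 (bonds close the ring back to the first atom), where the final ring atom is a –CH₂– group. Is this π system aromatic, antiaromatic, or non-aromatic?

Non-aromatic

The CH2 position has four σ bonds — the tetrahedral CH₂ carbon is sp³ and has no p orbital in the ring π system — so the cyclic conjugation is interrupted.
A ring that is not fully conjugated cannot be aromatic or antiaromatic regardless of its π-electron count.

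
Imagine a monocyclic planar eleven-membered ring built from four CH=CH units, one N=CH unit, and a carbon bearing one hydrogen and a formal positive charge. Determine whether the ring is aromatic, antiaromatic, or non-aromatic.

The p orbitals form a continuous loop: the double-bond atoms are sp², each contributing one p electron; each =N– nitrogen is pyridine-type (lone pair in the sp² plane, one electron in the p orbital); the carbocation has an empty p orbital. The ring is fully conjugated.
Counting π electrons: 5 × 2 = 10 from the double-bond units + 0 from the CH(+) atom = 10.
10 = 4(2) + 2, which satisfies Hückel's 4n+2 rule.

Aromatic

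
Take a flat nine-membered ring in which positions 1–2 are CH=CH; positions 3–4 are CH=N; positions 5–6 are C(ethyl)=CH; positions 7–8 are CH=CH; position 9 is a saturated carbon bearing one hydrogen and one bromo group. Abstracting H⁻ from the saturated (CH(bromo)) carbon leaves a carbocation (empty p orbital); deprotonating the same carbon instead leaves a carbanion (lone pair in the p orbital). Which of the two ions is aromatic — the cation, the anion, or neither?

Once that carbon is sp², every ring atom has a p orbital and both ions are fully conjugated.
Cation: 4 × 2 + 0 = 8 π electrons → 4(2), antiaromatic.
Anion: 4 × 2 + 2 = 10 π electrons → 4(2)+2, aromatic.

The anion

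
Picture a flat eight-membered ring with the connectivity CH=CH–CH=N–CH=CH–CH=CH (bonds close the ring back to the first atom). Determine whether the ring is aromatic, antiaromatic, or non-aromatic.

All ring atoms are sp² and supply a p orbital to the ring (the double-bond atoms are sp², each contributing one p electron; each =N– nitrogen is pyridine-type (lone pair in the sp² plane, one electron in the p orbital)); the conjugation is uninterrupted.
π-electron count: 4 × 2 = 8 from the 4 double-bond units.
8 is a 4n count (n = 2), so the planar conjugated ring is antiaromatic.

Antiaromatic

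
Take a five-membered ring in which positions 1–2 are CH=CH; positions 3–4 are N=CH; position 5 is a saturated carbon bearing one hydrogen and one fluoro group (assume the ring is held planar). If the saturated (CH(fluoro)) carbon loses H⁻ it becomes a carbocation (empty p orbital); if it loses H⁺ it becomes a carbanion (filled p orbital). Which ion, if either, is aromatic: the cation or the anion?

Once that carbon is sp², every ring atom has a p orbital and both ions are fully conjugated.
Cation: 2 × 2 + 0 = 4 π electrons → 4(1), antiaromatic.
Anion: 2 × 2 + 2 = 6 π electrons → 4(1)+2, aromatic.

The anion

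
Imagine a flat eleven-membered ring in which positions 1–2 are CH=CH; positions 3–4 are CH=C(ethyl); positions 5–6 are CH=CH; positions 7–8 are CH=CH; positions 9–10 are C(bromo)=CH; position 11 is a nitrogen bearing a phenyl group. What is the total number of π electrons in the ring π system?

12

Check conjugation: every atom in a ring double bond is sp² and brings one electron to the p orbital; the pyrrole-type nitrogen donates its lone pair from the p orbital — every position has a p orbital, so the cyclic π system is continuous.
Counting π electrons: 5 × 2 = 10 from the double-bond units + 2 from the N(phenyl) atom = 12.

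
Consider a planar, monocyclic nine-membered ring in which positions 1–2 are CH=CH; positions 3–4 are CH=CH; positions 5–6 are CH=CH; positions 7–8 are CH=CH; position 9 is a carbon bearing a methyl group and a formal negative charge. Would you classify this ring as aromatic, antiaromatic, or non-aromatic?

Aromatic

Every ring atom contributes a p orbital perpendicular to the ring (each doubly-bonded ring atom is sp² with one p-orbital electron; the carbanion's lone pair occupies the p orbital), so the π system is cyclic and fully conjugated.
Tallying contributions gives 4 × 2 = 8 from the double-bond units + 2 from the C(methyl)(-) atom = 10.
Since 10 = 4·2 + 2, the ring meets the 4n+2 criterion.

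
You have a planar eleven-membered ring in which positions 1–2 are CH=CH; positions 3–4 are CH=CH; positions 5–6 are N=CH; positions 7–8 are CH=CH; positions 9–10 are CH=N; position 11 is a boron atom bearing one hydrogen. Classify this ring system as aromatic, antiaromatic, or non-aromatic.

Aromatic

Check conjugation: each doubly-bonded ring atom is sp² with one p-orbital electron; the doubly-bonded nitrogens are pyridine-type — their lone pairs lie in the ring plane, leaving one electron in the p orbital; the boron has an empty p orbital — every position has a p orbital, so the cyclic π system is continuous.
Adding the contributions, 5 × 2 = 10 from the double-bond units + 0 from the BH atom = 10.
10 = 4(2) + 2, which satisfies Hückel's 4n+2 rule.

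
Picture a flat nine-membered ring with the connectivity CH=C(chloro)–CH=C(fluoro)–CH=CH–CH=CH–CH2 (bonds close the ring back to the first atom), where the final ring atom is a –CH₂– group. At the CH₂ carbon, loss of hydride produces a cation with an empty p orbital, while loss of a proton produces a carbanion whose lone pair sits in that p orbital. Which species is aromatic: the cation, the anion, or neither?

In both ions every ring atom is sp² and contributes a p orbital, so both rings are fully conjugated.
Cation: 4 × 2 + 0 = 8 π electrons → 4(2), antiaromatic.
Anion: 4 × 2 + 2 = 10 π electrons → 4(2)+2, aromatic.

The anion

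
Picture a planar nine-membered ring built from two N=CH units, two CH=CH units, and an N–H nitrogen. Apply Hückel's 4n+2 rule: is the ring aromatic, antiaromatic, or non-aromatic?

All ring atoms are sp² and supply a p orbital to the ring (the double-bond atoms are sp², each contributing one p electron; each =N– nitrogen is pyridine-type (lone pair in the sp² plane, one electron in the p orbital); the pyrrole-type nitrogen donates its lone pair from the p orbital); the conjugation is uninterrupted.
Adding the contributions, 4 × 2 = 8 from the double-bond units + 2 from the NH atom = 10.
10 = 4(2) + 2, which satisfies Hückel's 4n+2 rule.

Aromatic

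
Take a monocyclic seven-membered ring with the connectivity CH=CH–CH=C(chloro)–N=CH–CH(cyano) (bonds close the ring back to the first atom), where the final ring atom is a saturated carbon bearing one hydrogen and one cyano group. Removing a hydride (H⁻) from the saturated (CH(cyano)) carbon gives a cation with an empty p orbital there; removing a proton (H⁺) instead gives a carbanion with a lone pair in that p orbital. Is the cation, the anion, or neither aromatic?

The cation

Once that carbon is sp², every ring atom has a p orbital and both ions are fully conjugated.
Cation: 3 × 2 + 0 = 6 π electrons → 4(1)+2, aromatic.
Anion: 3 × 2 + 2 = 8 π electrons → 4(2), antiaromatic.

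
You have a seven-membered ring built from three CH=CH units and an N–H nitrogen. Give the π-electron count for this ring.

Every ring atom contributes a p orbital perpendicular to the ring (every atom in a ring double bond is sp² and brings one electron to the p orbital; the pyrrole-type nitrogen donates its lone pair from the p orbital), so the π system is cyclic and fully conjugated.
π-electron count: 3 × 2 = 6 from the double-bond units + 2 from the NH atom = 8.

8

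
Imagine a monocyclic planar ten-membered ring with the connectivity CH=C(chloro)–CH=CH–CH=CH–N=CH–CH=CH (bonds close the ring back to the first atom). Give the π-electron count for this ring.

10

Check conjugation: the double-bond atoms are sp², each contributing one p electron; the doubly-bonded nitrogens are pyridine-type — their lone pairs lie in the ring plane, leaving one electron in the p orbital — every position has a p orbital, so the cyclic π system is continuous.
Tallying contributions gives 5 × 2 = 10 from the 5 double-bond units.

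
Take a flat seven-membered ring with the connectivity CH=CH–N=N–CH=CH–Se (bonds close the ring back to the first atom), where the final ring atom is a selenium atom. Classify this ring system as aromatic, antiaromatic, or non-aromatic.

All ring atoms are sp² and supply a p orbital to the ring (every atom in a ring double bond is sp² and brings one electron to the p orbital; each =N– nitrogen is pyridine-type (lone pair in the sp² plane, one electron in the p orbital); the selenium donates one lone pair from its p orbital); the conjugation is uninterrupted.
Adding the contributions, 3 × 2 = 6 from the double-bond units + 2 from the Se atom = 8.
8 = 4(2); a planar, fully conjugated 4n system is antiaromatic.

Antiaromatic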